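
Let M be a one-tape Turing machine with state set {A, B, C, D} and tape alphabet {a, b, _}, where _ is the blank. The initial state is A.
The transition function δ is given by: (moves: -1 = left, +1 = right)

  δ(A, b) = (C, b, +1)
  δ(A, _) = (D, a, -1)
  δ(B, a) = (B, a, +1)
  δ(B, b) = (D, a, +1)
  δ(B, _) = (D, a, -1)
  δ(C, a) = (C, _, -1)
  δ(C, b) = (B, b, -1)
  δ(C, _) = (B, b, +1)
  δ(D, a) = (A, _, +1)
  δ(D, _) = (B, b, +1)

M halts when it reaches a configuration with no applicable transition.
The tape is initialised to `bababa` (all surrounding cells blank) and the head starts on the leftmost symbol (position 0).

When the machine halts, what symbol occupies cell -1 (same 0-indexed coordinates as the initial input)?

a

A | __[b]ababa   read b → write b, move +1, go to C
C | __b[a]baba   read a → write _, move -1, go to C
C | __[b]_baba   read b → write b, move -1, go to B
B | _[_]b_baba   read _ → write a, move -1, go to D
D | [_]ab_baba   read _ → write b, move +1, go to B
B | b[a]b_baba   read a → write a, move +1, go to B
B | ba[b]_baba   read b → write a, move +1, go to D
D | baa[_]baba   read _ → write b, move +1, go to B
B | baab[b]aba   read b → write a, move +1, go to D
D | baaba[a]ba   read a → write _, move +1, go to A
A | baaba_[b]a   read b → write b, move +1, go to C
C | baaba_b[a]   read a → write _, move -1, go to C
C | baaba_[b]_   read b → write b, move -1, go to B
B | baaba[_]b_   read _ → write a, move -1, go to D
D | baab[a]ab_   read a → write _, move +1, go to A
A | baab_[a]b_
Cell -1 holds a when M halts.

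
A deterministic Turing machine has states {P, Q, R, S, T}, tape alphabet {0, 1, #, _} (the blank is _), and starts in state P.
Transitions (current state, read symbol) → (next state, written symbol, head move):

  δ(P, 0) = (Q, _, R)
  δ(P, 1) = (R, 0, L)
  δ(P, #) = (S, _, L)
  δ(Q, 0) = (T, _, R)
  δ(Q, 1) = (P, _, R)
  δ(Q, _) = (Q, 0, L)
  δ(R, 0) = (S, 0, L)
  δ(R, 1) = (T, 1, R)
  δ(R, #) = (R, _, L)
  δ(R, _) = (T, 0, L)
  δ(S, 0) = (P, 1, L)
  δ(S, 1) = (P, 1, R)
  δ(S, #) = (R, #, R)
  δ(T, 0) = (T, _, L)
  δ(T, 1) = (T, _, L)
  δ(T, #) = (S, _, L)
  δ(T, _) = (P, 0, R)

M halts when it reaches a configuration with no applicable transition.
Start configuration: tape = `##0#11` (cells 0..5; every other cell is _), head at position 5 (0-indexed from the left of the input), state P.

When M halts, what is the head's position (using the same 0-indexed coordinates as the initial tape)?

-1

state=P head=5 tape=_##0#1[1]   (P,1)→(R,0,L)
state=R head=4 tape=_##0#[1]0   (R,1)→(T,1,R)
state=T head=5 tape=_##0#1[0]   (T,0)→(T,_,L)
state=T head=4 tape=_##0#[1]_   (T,1)→(T,_,L)
state=T head=3 tape=_##0[#]__   (T,#)→(S,_,L)
state=S head=2 tape=_##[0]___   (S,0)→(P,1,L)
state=P head=1 tape=_#[#]1___   (P,#)→(S,_,L)
state=S head=0 tape=_[#]_1___   (S,#)→(R,#,R)
state=R head=1 tape=_#[_]1___   (R,_)→(T,0,L)
state=T head=0 tape=_[#]01___   (T,#)→(S,_,L)
state=S head=-1 tape=[_]_01___
At halt the head is at cell -1.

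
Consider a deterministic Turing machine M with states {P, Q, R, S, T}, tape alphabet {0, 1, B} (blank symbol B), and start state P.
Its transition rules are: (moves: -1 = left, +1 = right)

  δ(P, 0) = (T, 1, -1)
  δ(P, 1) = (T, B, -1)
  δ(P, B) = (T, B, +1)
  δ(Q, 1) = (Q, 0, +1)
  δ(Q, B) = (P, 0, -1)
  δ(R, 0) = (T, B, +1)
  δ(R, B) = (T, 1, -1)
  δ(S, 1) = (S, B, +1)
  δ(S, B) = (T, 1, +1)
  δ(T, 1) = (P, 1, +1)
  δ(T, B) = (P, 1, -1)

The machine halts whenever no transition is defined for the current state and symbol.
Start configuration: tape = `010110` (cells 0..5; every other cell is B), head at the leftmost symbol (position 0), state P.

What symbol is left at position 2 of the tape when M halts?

P | BB[0]10110   read 0 → write 1, move -1, go to T
T | B[B]110110   read B → write 1, move -1, go to P
P | [B]1110110   read B → write B, move +1, go to T
T | B[1]110110   read 1 → write 1, move +1, go to P
P | B1[1]10110   read 1 → write B, move -1, go to T
T | B[1]B10110   read 1 → write 1, move +1, go to P
P | B1[B]10110   read B → write B, move +1, go to T
T | B1B[1]0110   read 1 → write 1, move +1, go to P
P | B1B1[0]110   read 0 → write 1, move -1, go to T
T | B1B[1]1110   read 1 → write 1, move +1, go to P
P | B1B1[1]110   read 1 → write B, move -1, go to T
T | B1B[1]B110   read 1 → write 1, move +1, go to P
P | B1B1[B]110   read B → write B, move +1, go to T
T | B1B1B[1]10   read 1 → write 1, move +1, go to P
P | B1B1B1[1]0   read 1 → write B, move -1, go to T
T | B1B1B[1]B0   read 1 → write 1, move +1, go to P
P | B1B1B1[B]0   read B → write B, move +1, go to T
T | B1B1B1B[0]
Cell 2 holds B when M halts.

B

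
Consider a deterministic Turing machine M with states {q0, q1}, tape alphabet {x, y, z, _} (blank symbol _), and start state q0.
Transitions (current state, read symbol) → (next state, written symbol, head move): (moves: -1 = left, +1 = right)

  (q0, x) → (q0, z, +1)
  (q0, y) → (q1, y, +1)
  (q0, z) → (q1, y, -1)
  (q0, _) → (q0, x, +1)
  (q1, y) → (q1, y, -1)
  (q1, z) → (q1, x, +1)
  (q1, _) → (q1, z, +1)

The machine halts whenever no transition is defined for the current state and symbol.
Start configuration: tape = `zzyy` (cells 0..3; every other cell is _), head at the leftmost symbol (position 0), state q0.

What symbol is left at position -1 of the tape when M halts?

x

state=q0 head=0 tape=_[z]zyy   (q0,z)→(q1,y,-1)
state=q1 head=-1 tape=[_]yzyy   (q1,_)→(q1,z,+1)
state=q1 head=0 tape=z[y]zyy   (q1,y)→(q1,y,-1)
state=q1 head=-1 tape=[z]yzyy   (q1,z)→(q1,x,+1)
state=q1 head=0 tape=x[y]zyy   (q1,y)→(q1,y,-1)
state=q1 head=-1 tape=[x]yzyy
Cell -1 holds x when M halts.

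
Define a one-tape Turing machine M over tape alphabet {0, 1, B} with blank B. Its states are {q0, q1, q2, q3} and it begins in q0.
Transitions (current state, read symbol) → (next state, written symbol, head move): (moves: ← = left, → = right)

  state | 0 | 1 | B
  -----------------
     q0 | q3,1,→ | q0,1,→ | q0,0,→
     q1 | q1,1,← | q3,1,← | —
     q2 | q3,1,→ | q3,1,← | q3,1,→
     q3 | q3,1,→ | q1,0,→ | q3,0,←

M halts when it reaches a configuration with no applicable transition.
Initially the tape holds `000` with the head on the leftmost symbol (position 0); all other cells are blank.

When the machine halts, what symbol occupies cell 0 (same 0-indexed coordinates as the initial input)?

q0 | [0]00BB   read 0 → write 1, move →, go to q3
q3 | 1[0]0BB   read 0 → write 1, move →, go to q3
q3 | 11[0]BB   read 0 → write 1, move →, go to q3
q3 | 111[B]B   read B → write 0, move ←, go to q3
q3 | 11[1]0B   read 1 → write 0, move →, go to q1
q1 | 110[0]B   read 0 → write 1, move ←, go to q1
q1 | 11[0]1B   read 0 → write 1, move ←, go to q1
q1 | 1[1]11B   read 1 → write 1, move ←, go to q3
q3 | [1]111B   read 1 → write 0, move →, go to q1
q1 | 0[1]11B   read 1 → write 1, move ←, go to q3
q3 | [0]111B   read 0 → write 1, move →, go to q3
q3 | 1[1]11B   read 1 → write 0, move →, go to q1
q1 | 10[1]1B   read 1 → write 1, move ←, go to q3
q3 | 1[0]11B   read 0 → write 1, move →, go to q3
q3 | 11[1]1B   read 1 → write 0, move →, go to q1
q1 | 110[1]B   read 1 → write 1, move ←, go to q3
q3 | 11[0]1B   read 0 → write 1, move →, go to q3
q3 | 111[1]B   read 1 → write 0, move →, go to q1
q1 | 1110[B]
Cell 0 holds 1 when M halts.

1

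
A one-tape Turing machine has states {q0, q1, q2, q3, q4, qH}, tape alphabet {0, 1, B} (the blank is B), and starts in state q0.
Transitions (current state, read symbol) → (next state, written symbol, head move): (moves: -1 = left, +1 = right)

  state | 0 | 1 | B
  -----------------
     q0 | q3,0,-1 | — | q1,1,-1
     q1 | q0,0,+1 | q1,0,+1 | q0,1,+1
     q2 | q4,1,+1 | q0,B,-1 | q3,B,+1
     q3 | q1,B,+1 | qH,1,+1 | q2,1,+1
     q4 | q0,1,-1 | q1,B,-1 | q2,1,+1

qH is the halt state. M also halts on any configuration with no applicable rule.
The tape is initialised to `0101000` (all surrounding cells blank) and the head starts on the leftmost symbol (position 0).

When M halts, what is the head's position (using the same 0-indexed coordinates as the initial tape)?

q0 | B[0]101000   read 0 → write 0, move -1, go to q3
q3 | [B]0101000   read B → write 1, move +1, go to q2
q2 | 1[0]101000   read 0 → write 1, move +1, go to q4
q4 | 11[1]01000   read 1 → write B, move -1, go to q1
q1 | 1[1]B01000   read 1 → write 0, move +1, go to q1
q1 | 10[B]01000   read B → write 1, move +1, go to q0
q0 | 101[0]1000   read 0 → write 0, move -1, go to q3
q3 | 10[1]01000   read 1 → write 1, move +1, go to qH
qH | 101[0]1000
At halt the head is at cell 2.

2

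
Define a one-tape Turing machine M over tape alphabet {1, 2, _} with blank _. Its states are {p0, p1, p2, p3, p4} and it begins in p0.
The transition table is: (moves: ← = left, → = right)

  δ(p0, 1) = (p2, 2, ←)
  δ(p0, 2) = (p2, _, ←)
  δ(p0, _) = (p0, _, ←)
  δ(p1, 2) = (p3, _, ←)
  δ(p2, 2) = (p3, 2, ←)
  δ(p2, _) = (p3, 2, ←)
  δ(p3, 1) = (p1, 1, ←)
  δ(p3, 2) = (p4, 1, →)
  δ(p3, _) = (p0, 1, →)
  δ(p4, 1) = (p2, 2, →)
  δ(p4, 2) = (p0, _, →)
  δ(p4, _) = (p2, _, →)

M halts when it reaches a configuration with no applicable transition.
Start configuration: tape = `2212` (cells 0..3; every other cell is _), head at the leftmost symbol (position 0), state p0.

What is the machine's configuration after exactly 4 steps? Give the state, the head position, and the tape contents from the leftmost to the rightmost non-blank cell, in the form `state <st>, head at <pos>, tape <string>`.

state p2, head at -2, tape 1__212

state=p0 head=0 tape=__[2]212   (p0,2)→(p2,_,←)
state=p2 head=-1 tape=_[_]_212   (p2,_)→(p3,2,←)
state=p3 head=-2 tape=[_]2_212   (p3,_)→(p0,1,→)
state=p0 head=-1 tape=1[2]_212   (p0,2)→(p2,_,←)
state=p2 head=-2 tape=[1]__212
After 4 steps: state p2, head at -2, tape 1__212.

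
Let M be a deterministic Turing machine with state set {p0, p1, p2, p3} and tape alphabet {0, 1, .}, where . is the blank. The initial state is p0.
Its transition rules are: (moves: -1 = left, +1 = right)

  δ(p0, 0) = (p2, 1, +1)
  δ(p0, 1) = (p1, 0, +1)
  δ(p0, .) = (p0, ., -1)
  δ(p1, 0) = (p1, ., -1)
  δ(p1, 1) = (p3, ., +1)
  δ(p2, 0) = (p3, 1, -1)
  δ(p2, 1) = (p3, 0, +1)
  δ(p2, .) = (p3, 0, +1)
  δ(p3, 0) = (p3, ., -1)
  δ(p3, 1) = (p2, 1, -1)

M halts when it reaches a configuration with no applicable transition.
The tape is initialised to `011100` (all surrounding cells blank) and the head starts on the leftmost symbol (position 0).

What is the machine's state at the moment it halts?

p3

p0 | ..[0]11100   read 0 → write 1, move +1, go to p2
p2 | ..1[1]1100   read 1 → write 0, move +1, go to p3
p3 | ..10[1]100   read 1 → write 1, move -1, go to p2
p2 | ..1[0]1100   read 0 → write 1, move -1, go to p3
p3 | ..[1]11100   read 1 → write 1, move -1, go to p2
p2 | .[.]111100   read . → write 0, move +1, go to p3
p3 | .0[1]11100   read 1 → write 1, move -1, go to p2
p2 | .[0]111100   read 0 → write 1, move -1, go to p3
p3 | [.]1111100
No transition is defined for (p3, .); M halts in state p3.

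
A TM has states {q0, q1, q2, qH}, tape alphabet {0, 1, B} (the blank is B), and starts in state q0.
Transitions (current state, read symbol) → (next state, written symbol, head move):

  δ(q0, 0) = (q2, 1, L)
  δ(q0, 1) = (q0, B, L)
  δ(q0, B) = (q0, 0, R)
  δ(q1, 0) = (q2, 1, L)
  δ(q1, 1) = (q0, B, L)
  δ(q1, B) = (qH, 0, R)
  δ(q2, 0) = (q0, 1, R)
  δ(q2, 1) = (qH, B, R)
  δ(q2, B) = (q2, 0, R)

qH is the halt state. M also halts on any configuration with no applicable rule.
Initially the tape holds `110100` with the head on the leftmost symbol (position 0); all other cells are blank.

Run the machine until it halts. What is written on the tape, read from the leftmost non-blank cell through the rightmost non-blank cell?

0BBBBB100

state=q0 head=0 tape=BBB[1]10100   (q0,1)→(q0,B,L)
state=q0 head=-1 tape=BB[B]B10100   (q0,B)→(q0,0,R)
state=q0 head=0 tape=BB0[B]10100   (q0,B)→(q0,0,R)
state=q0 head=1 tape=BB00[1]0100   (q0,1)→(q0,B,L)
state=q0 head=0 tape=BB0[0]B0100   (q0,0)→(q2,1,L)
state=q2 head=-1 tape=BB[0]1B0100   (q2,0)→(q0,1,R)
state=q0 head=0 tape=BB1[1]B0100   (q0,1)→(q0,B,L)
state=q0 head=-1 tape=BB[1]BB0100   (q0,1)→(q0,B,L)
state=q0 head=-2 tape=B[B]BBB0100   (q0,B)→(q0,0,R)
state=q0 head=-1 tape=B0[B]BB0100   (q0,B)→(q0,0,R)
state=q0 head=0 tape=B00[B]B0100   (q0,B)→(q0,0,R)
state=q0 head=1 tape=B000[B]0100   (q0,B)→(q0,0,R)
state=q0 head=2 tape=B0000[0]100   (q0,0)→(q2,1,L)
state=q2 head=1 tape=B000[0]1100   (q2,0)→(q0,1,R)
state=q0 head=2 tape=B0001[1]100   (q0,1)→(q0,B,L)
state=q0 head=1 tape=B000[1]B100   (q0,1)→(q0,B,L)
state=q0 head=0 tape=B00[0]BB100   (q0,0)→(q2,1,L)
state=q2 head=-1 tape=B0[0]1BB100   (q2,0)→(q0,1,R)
state=q0 head=0 tape=B01[1]BB100   (q0,1)→(q0,B,L)
state=q0 head=-1 tape=B0[1]BBB100   (q0,1)→(q0,B,L)
state=q0 head=-2 tape=B[0]BBBB100   (q0,0)→(q2,1,L)
state=q2 head=-3 tape=[B]1BBBB100   (q2,B)→(q2,0,R)
state=q2 head=-2 tape=0[1]BBBB100   (q2,1)→(qH,B,R)
state=qH head=-1 tape=0B[B]BBB100
The non-blank tape span at halt is 0BBBBB100.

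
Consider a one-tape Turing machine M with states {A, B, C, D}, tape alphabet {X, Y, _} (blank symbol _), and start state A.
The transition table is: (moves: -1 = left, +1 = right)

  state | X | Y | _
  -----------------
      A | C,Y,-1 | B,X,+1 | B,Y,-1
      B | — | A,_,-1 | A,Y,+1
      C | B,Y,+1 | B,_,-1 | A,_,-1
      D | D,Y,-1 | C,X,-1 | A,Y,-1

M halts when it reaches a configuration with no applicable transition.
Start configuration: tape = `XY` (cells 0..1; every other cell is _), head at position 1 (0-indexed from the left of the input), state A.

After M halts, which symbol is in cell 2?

Y

state=A head=1 tape=___X[Y]__   (A,Y)→(B,X,+1)
state=B head=2 tape=___XX[_]_   (B,_)→(A,Y,+1)
state=A head=3 tape=___XXY[_]   (A,_)→(B,Y,-1)
state=B head=2 tape=___XX[Y]Y   (B,Y)→(A,_,-1)
state=A head=1 tape=___X[X]_Y   (A,X)→(C,Y,-1)
state=C head=0 tape=___[X]Y_Y   (C,X)→(B,Y,+1)
state=B head=1 tape=___Y[Y]_Y   (B,Y)→(A,_,-1)
state=A head=0 tape=___[Y]__Y   (A,Y)→(B,X,+1)
state=B head=1 tape=___X[_]_Y   (B,_)→(A,Y,+1)
state=A head=2 tape=___XY[_]Y   (A,_)→(B,Y,-1)
state=B head=1 tape=___X[Y]YY   (B,Y)→(A,_,-1)
state=A head=0 tape=___[X]_YY   (A,X)→(C,Y,-1)
state=C head=-1 tape=__[_]Y_YY   (C,_)→(A,_,-1)
state=A head=-2 tape=_[_]_Y_YY   (A,_)→(B,Y,-1)
state=B head=-3 tape=[_]Y_Y_YY   (B,_)→(A,Y,+1)
state=A head=-2 tape=Y[Y]_Y_YY   (A,Y)→(B,X,+1)
state=B head=-1 tape=YX[_]Y_YY   (B,_)→(A,Y,+1)
state=A head=0 tape=YXY[Y]_YY   (A,Y)→(B,X,+1)
state=B head=1 tape=YXYX[_]YY   (B,_)→(A,Y,+1)
state=A head=2 tape=YXYXY[Y]Y   (A,Y)→(B,X,+1)
state=B head=3 tape=YXYXYX[Y]   (B,Y)→(A,_,-1)
state=A head=2 tape=YXYXY[X]_   (A,X)→(C,Y,-1)
state=C head=1 tape=YXYX[Y]Y_   (C,Y)→(B,_,-1)
state=B head=0 tape=YXY[X]_Y_
Cell 2 holds Y when M halts.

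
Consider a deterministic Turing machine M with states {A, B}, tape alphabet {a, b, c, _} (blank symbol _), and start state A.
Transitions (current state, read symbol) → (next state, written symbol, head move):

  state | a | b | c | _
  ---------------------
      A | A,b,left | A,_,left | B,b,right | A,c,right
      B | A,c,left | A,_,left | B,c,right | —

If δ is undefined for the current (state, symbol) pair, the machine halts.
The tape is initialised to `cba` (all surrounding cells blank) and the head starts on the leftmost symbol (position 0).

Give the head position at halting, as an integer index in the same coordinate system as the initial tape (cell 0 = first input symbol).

1

state=A head=0 tape=_[c]ba   (A,c)→(B,b,right)
state=B head=1 tape=_b[b]a   (B,b)→(A,_,left)
state=A head=0 tape=_[b]_a   (A,b)→(A,_,left)
state=A head=-1 tape=[_]__a   (A,_)→(A,c,right)
state=A head=0 tape=c[_]_a   (A,_)→(A,c,right)
state=A head=1 tape=cc[_]a   (A,_)→(A,c,right)
state=A head=2 tape=ccc[a]   (A,a)→(A,b,left)
state=A head=1 tape=cc[c]b   (A,c)→(B,b,right)
state=B head=2 tape=ccb[b]   (B,b)→(A,_,left)
state=A head=1 tape=cc[b]_   (A,b)→(A,_,left)
state=A head=0 tape=c[c]__   (A,c)→(B,b,right)
state=B head=1 tape=cb[_]_
At halt the head is at cell 1.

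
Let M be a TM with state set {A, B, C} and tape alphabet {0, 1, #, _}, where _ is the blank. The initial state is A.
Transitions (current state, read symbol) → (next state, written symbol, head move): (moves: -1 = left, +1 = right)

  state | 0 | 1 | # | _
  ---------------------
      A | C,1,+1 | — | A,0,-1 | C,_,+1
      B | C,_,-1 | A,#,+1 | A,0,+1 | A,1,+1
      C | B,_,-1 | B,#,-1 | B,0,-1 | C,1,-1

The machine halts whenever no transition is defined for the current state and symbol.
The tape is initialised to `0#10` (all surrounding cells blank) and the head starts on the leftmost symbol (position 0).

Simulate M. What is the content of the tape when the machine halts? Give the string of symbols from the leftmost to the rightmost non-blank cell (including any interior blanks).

110011

A | _[0]#10_   read 0 → write 1, move +1, go to C
C | _1[#]10_   read # → write 0, move -1, go to B
B | _[1]010_   read 1 → write #, move +1, go to A
A | _#[0]10_   read 0 → write 1, move +1, go to C
C | _#1[1]0_   read 1 → write #, move -1, go to B
B | _#[1]#0_   read 1 → write #, move +1, go to A
A | _##[#]0_   read # → write 0, move -1, go to A
A | _#[#]00_   read # → write 0, move -1, go to A
A | _[#]000_   read # → write 0, move -1, go to A
A | [_]0000_   read _ → write _, move +1, go to C
C | _[0]000_   read 0 → write _, move -1, go to B
B | [_]_000_   read _ → write 1, move +1, go to A
A | 1[_]000_   read _ → write _, move +1, go to C
C | 1_[0]00_   read 0 → write _, move -1, go to B
B | 1[_]_00_   read _ → write 1, move +1, go to A
A | 11[_]00_   read _ → write _, move +1, go to C
C | 11_[0]0_   read 0 → write _, move -1, go to B
B | 11[_]_0_   read _ → write 1, move +1, go to A
A | 111[_]0_   read _ → write _, move +1, go to C
C | 111_[0]_   read 0 → write _, move -1, go to B
B | 111[_]__   read _ → write 1, move +1, go to A
A | 1111[_]_   read _ → write _, move +1, go to C
C | 1111_[_]   read _ → write 1, move -1, go to C
C | 1111[_]1   read _ → write 1, move -1, go to C
C | 111[1]11   read 1 → write #, move -1, go to B
B | 11[1]#11   read 1 → write #, move +1, go to A
A | 11#[#]11   read # → write 0, move -1, go to A
A | 11[#]011   read # → write 0, move -1, go to A
A | 1[1]0011
The non-blank tape span at halt is 110011.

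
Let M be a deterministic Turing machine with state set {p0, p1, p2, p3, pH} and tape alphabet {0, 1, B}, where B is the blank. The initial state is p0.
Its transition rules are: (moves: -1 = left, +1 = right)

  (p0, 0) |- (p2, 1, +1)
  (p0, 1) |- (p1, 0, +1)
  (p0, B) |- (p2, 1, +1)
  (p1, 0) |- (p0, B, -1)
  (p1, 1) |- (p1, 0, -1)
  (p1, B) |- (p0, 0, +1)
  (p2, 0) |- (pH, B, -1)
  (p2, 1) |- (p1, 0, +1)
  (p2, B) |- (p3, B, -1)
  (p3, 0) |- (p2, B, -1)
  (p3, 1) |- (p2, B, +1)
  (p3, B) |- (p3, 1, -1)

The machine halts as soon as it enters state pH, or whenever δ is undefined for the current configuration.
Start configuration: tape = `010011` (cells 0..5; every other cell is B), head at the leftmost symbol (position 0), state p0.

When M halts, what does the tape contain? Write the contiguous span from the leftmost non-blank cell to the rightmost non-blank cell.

00BB1

state=p0 head=0 tape=[0]10011B   (p0,0)→(p2,1,+1)
state=p2 head=1 tape=1[1]0011B   (p2,1)→(p1,0,+1)
state=p1 head=2 tape=10[0]011B   (p1,0)→(p0,B,-1)
state=p0 head=1 tape=1[0]B011B   (p0,0)→(p2,1,+1)
state=p2 head=2 tape=11[B]011B   (p2,B)→(p3,B,-1)
state=p3 head=1 tape=1[1]B011B   (p3,1)→(p2,B,+1)
state=p2 head=2 tape=1B[B]011B   (p2,B)→(p3,B,-1)
state=p3 head=1 tape=1[B]B011B   (p3,B)→(p3,1,-1)
state=p3 head=0 tape=[1]1B011B   (p3,1)→(p2,B,+1)
state=p2 head=1 tape=B[1]B011B   (p2,1)→(p1,0,+1)
state=p1 head=2 tape=B0[B]011B   (p1,B)→(p0,0,+1)
state=p0 head=3 tape=B00[0]11B   (p0,0)→(p2,1,+1)
state=p2 head=4 tape=B001[1]1B   (p2,1)→(p1,0,+1)
state=p1 head=5 tape=B0010[1]B   (p1,1)→(p1,0,-1)
state=p1 head=4 tape=B001[0]0B   (p1,0)→(p0,B,-1)
state=p0 head=3 tape=B00[1]B0B   (p0,1)→(p1,0,+1)
state=p1 head=4 tape=B000[B]0B   (p1,B)→(p0,0,+1)
state=p0 head=5 tape=B0000[0]B   (p0,0)→(p2,1,+1)
state=p2 head=6 tape=B00001[B]   (p2,B)→(p3,B,-1)
state=p3 head=5 tape=B0000[1]B   (p3,1)→(p2,B,+1)
state=p2 head=6 tape=B0000B[B]   (p2,B)→(p3,B,-1)
state=p3 head=5 tape=B0000[B]B   (p3,B)→(p3,1,-1)
state=p3 head=4 tape=B000[0]1B   (p3,0)→(p2,B,-1)
state=p2 head=3 tape=B00[0]B1B   (p2,0)→(pH,B,-1)
state=pH head=2 tape=B0[0]BB1B
The non-blank tape span at halt is 00BB1.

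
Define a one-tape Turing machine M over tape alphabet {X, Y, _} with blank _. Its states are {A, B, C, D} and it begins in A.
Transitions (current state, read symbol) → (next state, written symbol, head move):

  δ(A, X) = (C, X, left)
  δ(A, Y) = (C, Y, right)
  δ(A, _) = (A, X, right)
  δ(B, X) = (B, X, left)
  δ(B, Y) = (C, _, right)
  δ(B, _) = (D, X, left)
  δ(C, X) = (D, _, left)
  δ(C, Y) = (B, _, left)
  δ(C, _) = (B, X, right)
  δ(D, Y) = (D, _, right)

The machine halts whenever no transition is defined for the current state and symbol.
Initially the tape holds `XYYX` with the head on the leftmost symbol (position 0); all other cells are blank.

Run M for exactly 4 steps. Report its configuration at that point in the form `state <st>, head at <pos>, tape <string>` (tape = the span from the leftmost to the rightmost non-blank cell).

state=A head=0 tape=__[X]YYX   (A,X)→(C,X,left)
state=C head=-1 tape=_[_]XYYX   (C,_)→(B,X,right)
state=B head=0 tape=_X[X]YYX   (B,X)→(B,X,left)
state=B head=-1 tape=_[X]XYYX   (B,X)→(B,X,left)
state=B head=-2 tape=[_]XXYYX
After 4 steps: state B, head at -2, tape XXYYX.

state B, head at -2, tape XXYYX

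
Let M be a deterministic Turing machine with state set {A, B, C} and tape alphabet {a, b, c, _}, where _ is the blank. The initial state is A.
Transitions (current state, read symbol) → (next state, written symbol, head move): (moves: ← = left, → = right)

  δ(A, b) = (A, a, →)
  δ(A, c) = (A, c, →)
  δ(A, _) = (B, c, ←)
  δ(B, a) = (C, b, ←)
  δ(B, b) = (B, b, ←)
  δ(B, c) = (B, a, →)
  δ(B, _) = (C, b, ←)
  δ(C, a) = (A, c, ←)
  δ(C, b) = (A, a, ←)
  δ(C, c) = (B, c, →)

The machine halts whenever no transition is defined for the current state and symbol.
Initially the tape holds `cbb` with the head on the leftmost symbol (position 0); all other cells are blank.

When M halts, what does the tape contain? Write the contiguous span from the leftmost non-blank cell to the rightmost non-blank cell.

ccaacb

A | [c]bb___   read c → write c, move →, go to A
A | c[b]b___   read b → write a, move →, go to A
A | ca[b]___   read b → write a, move →, go to A
A | caa[_]__   read _ → write c, move ←, go to B
B | ca[a]c__   read a → write b, move ←, go to C
C | c[a]bc__   read a → write c, move ←, go to A
A | [c]cbc__   read c → write c, move →, go to A
A | c[c]bc__   read c → write c, move →, go to A
A | cc[b]c__   read b → write a, move →, go to A
A | cca[c]__   read c → write c, move →, go to A
A | ccac[_]_   read _ → write c, move ←, go to B
B | cca[c]c_   read c → write a, move →, go to B
B | ccaa[c]_   read c → write a, move →, go to B
B | ccaaa[_]   read _ → write b, move ←, go to C
C | ccaa[a]b   read a → write c, move ←, go to A
A | cca[a]cb
The non-blank tape span at halt is ccaacb.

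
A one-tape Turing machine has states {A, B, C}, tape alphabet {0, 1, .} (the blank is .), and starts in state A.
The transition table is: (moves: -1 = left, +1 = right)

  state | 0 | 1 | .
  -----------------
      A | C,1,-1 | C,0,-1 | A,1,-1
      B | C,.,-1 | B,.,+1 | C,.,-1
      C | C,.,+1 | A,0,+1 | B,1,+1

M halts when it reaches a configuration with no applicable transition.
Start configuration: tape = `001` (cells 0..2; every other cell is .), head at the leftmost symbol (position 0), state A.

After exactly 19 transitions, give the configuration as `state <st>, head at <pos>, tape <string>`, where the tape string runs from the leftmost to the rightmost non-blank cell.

state C, head at 3, tape 1

state=A head=0 tape=.[0]01..   (A,0)→(C,1,-1)
state=C head=-1 tape=[.]101..   (C,.)→(B,1,+1)
state=B head=0 tape=1[1]01..   (B,1)→(B,.,+1)
state=B head=1 tape=1.[0]1..   (B,0)→(C,.,-1)
state=C head=0 tape=1[.].1..   (C,.)→(B,1,+1)
state=B head=1 tape=11[.]1..   (B,.)→(C,.,-1)
state=C head=0 tape=1[1].1..   (C,1)→(A,0,+1)
state=A head=1 tape=10[.]1..   (A,.)→(A,1,-1)
state=A head=0 tape=1[0]11..   (A,0)→(C,1,-1)
state=C head=-1 tape=[1]111..   (C,1)→(A,0,+1)
state=A head=0 tape=0[1]11..   (A,1)→(C,0,-1)
state=C head=-1 tape=[0]011..   (C,0)→(C,.,+1)
state=C head=0 tape=.[0]11..   (C,0)→(C,.,+1)
state=C head=1 tape=..[1]1..   (C,1)→(A,0,+1)
state=A head=2 tape=..0[1]..   (A,1)→(C,0,-1)
state=C head=1 tape=..[0]0..   (C,0)→(C,.,+1)
state=C head=2 tape=...[0]..   (C,0)→(C,.,+1)
state=C head=3 tape=....[.].   (C,.)→(B,1,+1)
state=B head=4 tape=....1[.]   (B,.)→(C,.,-1)
state=C head=3 tape=....[1].
After 19 steps: state C, head at 3, tape 1.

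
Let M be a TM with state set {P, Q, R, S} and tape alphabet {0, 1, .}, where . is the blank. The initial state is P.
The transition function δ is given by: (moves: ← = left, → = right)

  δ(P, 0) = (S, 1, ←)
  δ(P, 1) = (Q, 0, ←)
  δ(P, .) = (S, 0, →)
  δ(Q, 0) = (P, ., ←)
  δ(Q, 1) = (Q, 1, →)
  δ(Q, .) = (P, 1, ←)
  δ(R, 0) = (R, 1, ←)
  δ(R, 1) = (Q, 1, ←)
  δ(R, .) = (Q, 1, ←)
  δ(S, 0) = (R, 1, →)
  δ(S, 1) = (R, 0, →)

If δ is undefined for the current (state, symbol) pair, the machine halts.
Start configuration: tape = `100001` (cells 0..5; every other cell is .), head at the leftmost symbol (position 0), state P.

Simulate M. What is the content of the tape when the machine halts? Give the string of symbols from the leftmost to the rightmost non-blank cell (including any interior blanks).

state=P head=0 tape=......[1]00001   (P,1)→(Q,0,←)
state=Q head=-1 tape=.....[.]000001   (Q,.)→(P,1,←)
state=P head=-2 tape=....[.]1000001   (P,.)→(S,0,→)
state=S head=-1 tape=....0[1]000001   (S,1)→(R,0,→)
state=R head=0 tape=....00[0]00001   (R,0)→(R,1,←)
state=R head=-1 tape=....0[0]100001   (R,0)→(R,1,←)
state=R head=-2 tape=....[0]1100001   (R,0)→(R,1,←)
state=R head=-3 tape=...[.]11100001   (R,.)→(Q,1,←)
state=Q head=-4 tape=..[.]111100001   (Q,.)→(P,1,←)
state=P head=-5 tape=.[.]1111100001   (P,.)→(S,0,→)
state=S head=-4 tape=.0[1]111100001   (S,1)→(R,0,→)
state=R head=-3 tape=.00[1]11100001   (R,1)→(Q,1,←)
state=Q head=-4 tape=.0[0]111100001   (Q,0)→(P,.,←)
state=P head=-5 tape=.[0].111100001   (P,0)→(S,1,←)
state=S head=-6 tape=[.]1.111100001
The non-blank tape span at halt is 1.111100001.

1.111100001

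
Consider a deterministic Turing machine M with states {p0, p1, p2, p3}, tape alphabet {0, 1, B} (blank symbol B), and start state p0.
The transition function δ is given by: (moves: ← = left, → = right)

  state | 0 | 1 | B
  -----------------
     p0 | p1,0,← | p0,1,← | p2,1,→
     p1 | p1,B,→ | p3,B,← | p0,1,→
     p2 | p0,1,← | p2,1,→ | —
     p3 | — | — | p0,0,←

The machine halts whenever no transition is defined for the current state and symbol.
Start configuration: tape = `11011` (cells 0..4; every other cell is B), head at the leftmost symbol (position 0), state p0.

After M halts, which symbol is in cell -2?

state=p0 head=0 tape=BB[1]1011B   (p0,1)→(p0,1,←)
state=p0 head=-1 tape=B[B]11011B   (p0,B)→(p2,1,→)
state=p2 head=0 tape=B1[1]1011B   (p2,1)→(p2,1,→)
state=p2 head=1 tape=B11[1]011B   (p2,1)→(p2,1,→)
state=p2 head=2 tape=B111[0]11B   (p2,0)→(p0,1,←)
state=p0 head=1 tape=B11[1]111B   (p0,1)→(p0,1,←)
state=p0 head=0 tape=B1[1]1111B   (p0,1)→(p0,1,←)
state=p0 head=-1 tape=B[1]11111B   (p0,1)→(p0,1,←)
state=p0 head=-2 tape=[B]111111B   (p0,B)→(p2,1,→)
state=p2 head=-1 tape=1[1]11111B   (p2,1)→(p2,1,→)
state=p2 head=0 tape=11[1]1111B   (p2,1)→(p2,1,→)
state=p2 head=1 tape=111[1]111B   (p2,1)→(p2,1,→)
state=p2 head=2 tape=1111[1]11B   (p2,1)→(p2,1,→)
state=p2 head=3 tape=11111[1]1B   (p2,1)→(p2,1,→)
state=p2 head=4 tape=111111[1]B   (p2,1)→(p2,1,→)
state=p2 head=5 tape=1111111[B]
Cell -2 holds 1 when M halts.

1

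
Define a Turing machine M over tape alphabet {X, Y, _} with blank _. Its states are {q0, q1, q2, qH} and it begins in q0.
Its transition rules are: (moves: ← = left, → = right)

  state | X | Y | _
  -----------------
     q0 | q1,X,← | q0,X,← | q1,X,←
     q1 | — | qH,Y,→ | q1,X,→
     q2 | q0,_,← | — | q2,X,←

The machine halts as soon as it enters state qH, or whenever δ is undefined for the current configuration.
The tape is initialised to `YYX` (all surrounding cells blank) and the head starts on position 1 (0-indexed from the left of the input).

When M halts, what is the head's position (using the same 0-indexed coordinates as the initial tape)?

-1

q0 | __Y[Y]X   read Y → write X, move ←, go to q0
q0 | __[Y]XX   read Y → write X, move ←, go to q0
q0 | _[_]XXX   read _ → write X, move ←, go to q1
q1 | [_]XXXX   read _ → write X, move →, go to q1
q1 | X[X]XXX
At halt the head is at cell -1.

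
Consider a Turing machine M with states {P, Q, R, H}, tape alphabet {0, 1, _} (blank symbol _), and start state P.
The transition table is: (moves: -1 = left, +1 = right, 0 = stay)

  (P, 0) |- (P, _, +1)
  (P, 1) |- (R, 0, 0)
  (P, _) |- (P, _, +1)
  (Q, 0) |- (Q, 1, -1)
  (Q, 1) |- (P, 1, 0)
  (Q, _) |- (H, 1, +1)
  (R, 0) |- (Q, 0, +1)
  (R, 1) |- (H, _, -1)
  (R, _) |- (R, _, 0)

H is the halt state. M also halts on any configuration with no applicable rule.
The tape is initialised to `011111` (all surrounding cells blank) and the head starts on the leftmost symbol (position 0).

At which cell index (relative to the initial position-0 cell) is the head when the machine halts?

state=P head=0 tape=[0]11111__   (P,0)→(P,_,+1)
state=P head=1 tape=_[1]1111__   (P,1)→(R,0,0)
state=R head=1 tape=_[0]1111__   (R,0)→(Q,0,+1)
state=Q head=2 tape=_0[1]111__   (Q,1)→(P,1,0)
state=P head=2 tape=_0[1]111__   (P,1)→(R,0,0)
state=R head=2 tape=_0[0]111__   (R,0)→(Q,0,+1)
state=Q head=3 tape=_00[1]11__   (Q,1)→(P,1,0)
state=P head=3 tape=_00[1]11__   (P,1)→(R,0,0)
state=R head=3 tape=_00[0]11__   (R,0)→(Q,0,+1)
state=Q head=4 tape=_000[1]1__   (Q,1)→(P,1,0)
state=P head=4 tape=_000[1]1__   (P,1)→(R,0,0)
state=R head=4 tape=_000[0]1__   (R,0)→(Q,0,+1)
state=Q head=5 tape=_0000[1]__   (Q,1)→(P,1,0)
state=P head=5 tape=_0000[1]__   (P,1)→(R,0,0)
state=R head=5 tape=_0000[0]__   (R,0)→(Q,0,+1)
state=Q head=6 tape=_00000[_]_   (Q,_)→(H,1,+1)
state=H head=7 tape=_000001[_]
At halt the head is at cell 7.

7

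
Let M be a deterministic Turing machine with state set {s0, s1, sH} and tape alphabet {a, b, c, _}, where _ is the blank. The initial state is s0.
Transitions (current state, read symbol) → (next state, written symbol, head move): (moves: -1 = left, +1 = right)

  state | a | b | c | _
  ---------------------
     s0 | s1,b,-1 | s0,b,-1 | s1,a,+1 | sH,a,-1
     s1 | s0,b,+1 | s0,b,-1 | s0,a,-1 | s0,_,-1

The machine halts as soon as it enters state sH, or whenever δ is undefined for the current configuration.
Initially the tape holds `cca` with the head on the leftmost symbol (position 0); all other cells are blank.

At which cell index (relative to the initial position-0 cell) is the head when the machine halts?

state=s0 head=0 tape=___[c]ca   (s0,c)→(s1,a,+1)
state=s1 head=1 tape=___a[c]a   (s1,c)→(s0,a,-1)
state=s0 head=0 tape=___[a]aa   (s0,a)→(s1,b,-1)
state=s1 head=-1 tape=__[_]baa   (s1,_)→(s0,_,-1)
state=s0 head=-2 tape=_[_]_baa   (s0,_)→(sH,a,-1)
state=sH head=-3 tape=[_]a_baa
At halt the head is at cell -3.

-3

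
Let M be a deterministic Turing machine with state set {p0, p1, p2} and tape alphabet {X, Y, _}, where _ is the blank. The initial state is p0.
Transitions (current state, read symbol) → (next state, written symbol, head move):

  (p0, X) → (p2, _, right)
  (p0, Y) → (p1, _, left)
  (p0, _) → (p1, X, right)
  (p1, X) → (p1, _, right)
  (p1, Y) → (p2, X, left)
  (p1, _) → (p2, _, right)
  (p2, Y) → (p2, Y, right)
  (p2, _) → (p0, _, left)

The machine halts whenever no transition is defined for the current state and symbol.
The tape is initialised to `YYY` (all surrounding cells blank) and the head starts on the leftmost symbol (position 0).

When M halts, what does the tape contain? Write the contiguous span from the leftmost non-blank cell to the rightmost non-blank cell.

state=p0 head=0 tape=_[Y]YY_   (p0,Y)→(p1,_,left)
state=p1 head=-1 tape=[_]_YY_   (p1,_)→(p2,_,right)
state=p2 head=0 tape=_[_]YY_   (p2,_)→(p0,_,left)
state=p0 head=-1 tape=[_]_YY_   (p0,_)→(p1,X,right)
state=p1 head=0 tape=X[_]YY_   (p1,_)→(p2,_,right)
state=p2 head=1 tape=X_[Y]Y_   (p2,Y)→(p2,Y,right)
state=p2 head=2 tape=X_Y[Y]_   (p2,Y)→(p2,Y,right)
state=p2 head=3 tape=X_YY[_]   (p2,_)→(p0,_,left)
state=p0 head=2 tape=X_Y[Y]_   (p0,Y)→(p1,_,left)
state=p1 head=1 tape=X_[Y]__   (p1,Y)→(p2,X,left)
state=p2 head=0 tape=X[_]X__   (p2,_)→(p0,_,left)
state=p0 head=-1 tape=[X]_X__   (p0,X)→(p2,_,right)
state=p2 head=0 tape=_[_]X__   (p2,_)→(p0,_,left)
state=p0 head=-1 tape=[_]_X__   (p0,_)→(p1,X,right)
state=p1 head=0 tape=X[_]X__   (p1,_)→(p2,_,right)
state=p2 head=1 tape=X_[X]__
The non-blank tape span at halt is X_X.

X_X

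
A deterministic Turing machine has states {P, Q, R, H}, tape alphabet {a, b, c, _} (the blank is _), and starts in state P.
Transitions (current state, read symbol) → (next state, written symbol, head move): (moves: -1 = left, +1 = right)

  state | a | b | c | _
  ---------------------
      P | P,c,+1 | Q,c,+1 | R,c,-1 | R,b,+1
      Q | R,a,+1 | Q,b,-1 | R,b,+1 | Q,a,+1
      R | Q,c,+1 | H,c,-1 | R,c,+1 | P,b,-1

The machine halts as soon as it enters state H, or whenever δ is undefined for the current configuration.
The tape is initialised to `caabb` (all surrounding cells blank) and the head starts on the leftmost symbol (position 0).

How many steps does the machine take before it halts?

4

state=P head=0 tape=__[c]aabb   (P,c)→(R,c,-1)
state=R head=-1 tape=_[_]caabb   (R,_)→(P,b,-1)
state=P head=-2 tape=[_]bcaabb   (P,_)→(R,b,+1)
state=R head=-1 tape=b[b]caabb   (R,b)→(H,c,-1)
state=H head=-2 tape=[b]ccaabb
M halts after 4 transitions.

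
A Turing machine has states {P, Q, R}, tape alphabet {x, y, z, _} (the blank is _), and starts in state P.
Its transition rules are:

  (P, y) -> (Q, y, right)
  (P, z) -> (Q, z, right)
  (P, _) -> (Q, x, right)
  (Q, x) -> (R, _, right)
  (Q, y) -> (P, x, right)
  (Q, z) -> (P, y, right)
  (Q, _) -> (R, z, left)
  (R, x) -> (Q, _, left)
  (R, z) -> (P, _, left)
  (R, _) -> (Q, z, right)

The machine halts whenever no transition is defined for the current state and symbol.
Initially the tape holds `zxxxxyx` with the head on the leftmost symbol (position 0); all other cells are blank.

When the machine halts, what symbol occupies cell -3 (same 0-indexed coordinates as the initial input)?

P | ___[z]xxxxyx   read z → write z, move right, go to Q
Q | ___z[x]xxxyx   read x → write _, move right, go to R
R | ___z_[x]xxyx   read x → write _, move left, go to Q
Q | ___z[_]_xxyx   read _ → write z, move left, go to R
R | ___[z]z_xxyx   read z → write _, move left, go to P
P | __[_]_z_xxyx   read _ → write x, move right, go to Q
Q | __x[_]z_xxyx   read _ → write z, move left, go to R
R | __[x]zz_xxyx   read x → write _, move left, go to Q
Q | _[_]_zz_xxyx   read _ → write z, move left, go to R
R | [_]z_zz_xxyx   read _ → write z, move right, go to Q
Q | z[z]_zz_xxyx   read z → write y, move right, go to P
P | zy[_]zz_xxyx   read _ → write x, move right, go to Q
Q | zyx[z]z_xxyx   read z → write y, move right, go to P
P | zyxy[z]_xxyx   read z → write z, move right, go to Q
Q | zyxyz[_]xxyx   read _ → write z, move left, go to R
R | zyxy[z]zxxyx   read z → write _, move left, go to P
P | zyx[y]_zxxyx   read y → write y, move right, go to Q
Q | zyxy[_]zxxyx   read _ → write z, move left, go to R
R | zyx[y]zzxxyx
Cell -3 holds z when M halts.

z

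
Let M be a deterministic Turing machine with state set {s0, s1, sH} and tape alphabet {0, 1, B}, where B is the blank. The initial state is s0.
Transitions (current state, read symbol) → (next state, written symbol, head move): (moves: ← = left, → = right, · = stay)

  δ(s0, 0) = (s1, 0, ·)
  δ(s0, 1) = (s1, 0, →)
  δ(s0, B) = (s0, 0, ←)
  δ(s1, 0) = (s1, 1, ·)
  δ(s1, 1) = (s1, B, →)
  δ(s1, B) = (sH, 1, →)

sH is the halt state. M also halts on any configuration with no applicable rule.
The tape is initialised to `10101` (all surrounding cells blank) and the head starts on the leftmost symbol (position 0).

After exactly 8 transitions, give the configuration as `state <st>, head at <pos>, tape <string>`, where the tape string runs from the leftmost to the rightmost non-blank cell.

state=s0 head=0 tape=[1]0101BB   (s0,1)→(s1,0,→)
state=s1 head=1 tape=0[0]101BB   (s1,0)→(s1,1,·)
state=s1 head=1 tape=0[1]101BB   (s1,1)→(s1,B,→)
state=s1 head=2 tape=0B[1]01BB   (s1,1)→(s1,B,→)
state=s1 head=3 tape=0BB[0]1BB   (s1,0)→(s1,1,·)
state=s1 head=3 tape=0BB[1]1BB   (s1,1)→(s1,B,→)
state=s1 head=4 tape=0BBB[1]BB   (s1,1)→(s1,B,→)
state=s1 head=5 tape=0BBBB[B]B   (s1,B)→(sH,1,→)
state=sH head=6 tape=0BBBB1[B]
After 8 steps: state sH, head at 6, tape 0BBBB1.

state sH, head at 6, tape 0BBBB1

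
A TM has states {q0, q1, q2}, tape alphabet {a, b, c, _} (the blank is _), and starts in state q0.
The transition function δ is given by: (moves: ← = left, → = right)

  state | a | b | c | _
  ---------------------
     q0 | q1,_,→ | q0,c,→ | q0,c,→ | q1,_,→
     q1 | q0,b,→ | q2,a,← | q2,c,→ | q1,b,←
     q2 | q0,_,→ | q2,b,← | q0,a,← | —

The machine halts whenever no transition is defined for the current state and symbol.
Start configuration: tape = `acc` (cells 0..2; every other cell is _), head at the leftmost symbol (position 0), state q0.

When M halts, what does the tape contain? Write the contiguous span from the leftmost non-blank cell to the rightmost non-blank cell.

state=q0 head=0 tape=[a]cc___   (q0,a)→(q1,_,→)
state=q1 head=1 tape=_[c]c___   (q1,c)→(q2,c,→)
state=q2 head=2 tape=_c[c]___   (q2,c)→(q0,a,←)
state=q0 head=1 tape=_[c]a___   (q0,c)→(q0,c,→)
state=q0 head=2 tape=_c[a]___   (q0,a)→(q1,_,→)
state=q1 head=3 tape=_c_[_]__   (q1,_)→(q1,b,←)
state=q1 head=2 tape=_c[_]b__   (q1,_)→(q1,b,←)
state=q1 head=1 tape=_[c]bb__   (q1,c)→(q2,c,→)
state=q2 head=2 tape=_c[b]b__   (q2,b)→(q2,b,←)
state=q2 head=1 tape=_[c]bb__   (q2,c)→(q0,a,←)
state=q0 head=0 tape=[_]abb__   (q0,_)→(q1,_,→)
state=q1 head=1 tape=_[a]bb__   (q1,a)→(q0,b,→)
state=q0 head=2 tape=_b[b]b__   (q0,b)→(q0,c,→)
state=q0 head=3 tape=_bc[b]__   (q0,b)→(q0,c,→)
state=q0 head=4 tape=_bcc[_]_   (q0,_)→(q1,_,→)
state=q1 head=5 tape=_bcc_[_]   (q1,_)→(q1,b,←)
state=q1 head=4 tape=_bcc[_]b   (q1,_)→(q1,b,←)
state=q1 head=3 tape=_bc[c]bb   (q1,c)→(q2,c,→)
state=q2 head=4 tape=_bcc[b]b   (q2,b)→(q2,b,←)
state=q2 head=3 tape=_bc[c]bb   (q2,c)→(q0,a,←)
state=q0 head=2 tape=_b[c]abb   (q0,c)→(q0,c,→)
state=q0 head=3 tape=_bc[a]bb   (q0,a)→(q1,_,→)
state=q1 head=4 tape=_bc_[b]b   (q1,b)→(q2,a,←)
state=q2 head=3 tape=_bc[_]ab
The non-blank tape span at halt is bc_ab.

bc_ab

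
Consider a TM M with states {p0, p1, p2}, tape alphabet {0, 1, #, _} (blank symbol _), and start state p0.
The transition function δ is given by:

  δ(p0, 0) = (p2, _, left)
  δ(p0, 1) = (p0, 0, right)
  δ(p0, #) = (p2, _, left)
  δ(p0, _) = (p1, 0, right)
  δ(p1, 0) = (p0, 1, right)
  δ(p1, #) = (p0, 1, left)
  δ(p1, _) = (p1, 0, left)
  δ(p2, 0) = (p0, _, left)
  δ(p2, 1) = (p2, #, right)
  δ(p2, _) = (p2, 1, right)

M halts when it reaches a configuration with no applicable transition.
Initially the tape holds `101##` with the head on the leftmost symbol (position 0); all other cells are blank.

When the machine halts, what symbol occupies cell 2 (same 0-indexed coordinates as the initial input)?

state=p0 head=0 tape=_[1]01##   (p0,1)→(p0,0,right)
state=p0 head=1 tape=_0[0]1##   (p0,0)→(p2,_,left)
state=p2 head=0 tape=_[0]_1##   (p2,0)→(p0,_,left)
state=p0 head=-1 tape=[_]__1##   (p0,_)→(p1,0,right)
state=p1 head=0 tape=0[_]_1##   (p1,_)→(p1,0,left)
state=p1 head=-1 tape=[0]0_1##   (p1,0)→(p0,1,right)
state=p0 head=0 tape=1[0]_1##   (p0,0)→(p2,_,left)
state=p2 head=-1 tape=[1]__1##   (p2,1)→(p2,#,right)
state=p2 head=0 tape=#[_]_1##   (p2,_)→(p2,1,right)
state=p2 head=1 tape=#1[_]1##   (p2,_)→(p2,1,right)
state=p2 head=2 tape=#11[1]##   (p2,1)→(p2,#,right)
state=p2 head=3 tape=#11#[#]#
Cell 2 holds # when M halts.

#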